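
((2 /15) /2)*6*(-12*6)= -144 /5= -28.80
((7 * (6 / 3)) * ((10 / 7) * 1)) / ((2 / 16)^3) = 10240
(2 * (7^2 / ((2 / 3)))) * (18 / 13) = 2646 / 13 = 203.54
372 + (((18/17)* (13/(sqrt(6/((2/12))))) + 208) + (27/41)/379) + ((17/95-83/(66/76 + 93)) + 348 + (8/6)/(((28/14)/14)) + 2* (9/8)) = 2739829053541/2911076260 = 941.17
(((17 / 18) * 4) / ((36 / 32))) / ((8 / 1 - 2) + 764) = 136 / 31185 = 0.00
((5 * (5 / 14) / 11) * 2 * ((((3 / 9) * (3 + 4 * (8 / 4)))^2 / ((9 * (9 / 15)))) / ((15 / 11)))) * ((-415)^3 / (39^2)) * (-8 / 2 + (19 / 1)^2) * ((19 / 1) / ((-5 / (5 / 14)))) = 69834847878125 / 5174442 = 13496111.83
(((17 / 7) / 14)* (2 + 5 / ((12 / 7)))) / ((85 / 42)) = 59 / 140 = 0.42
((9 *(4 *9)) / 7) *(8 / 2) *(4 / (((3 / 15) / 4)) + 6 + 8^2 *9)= 122564.57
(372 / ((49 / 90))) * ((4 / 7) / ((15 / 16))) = 416.47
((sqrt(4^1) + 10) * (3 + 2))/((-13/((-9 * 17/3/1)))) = 3060/13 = 235.38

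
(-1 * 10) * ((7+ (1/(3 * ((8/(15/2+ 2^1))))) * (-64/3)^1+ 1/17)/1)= 2120/153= 13.86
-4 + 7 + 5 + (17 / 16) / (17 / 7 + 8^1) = 9463 / 1168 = 8.10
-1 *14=-14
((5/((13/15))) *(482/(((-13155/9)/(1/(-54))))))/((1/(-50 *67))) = -4036750/34203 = -118.02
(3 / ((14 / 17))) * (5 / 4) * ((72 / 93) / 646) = 45 / 8246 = 0.01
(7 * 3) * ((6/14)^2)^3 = 2187/16807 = 0.13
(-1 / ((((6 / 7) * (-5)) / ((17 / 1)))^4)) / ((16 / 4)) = -200533921 / 3240000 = -61.89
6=6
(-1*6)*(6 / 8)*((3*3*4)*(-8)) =1296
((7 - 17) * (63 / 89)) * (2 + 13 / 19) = -32130 / 1691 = -19.00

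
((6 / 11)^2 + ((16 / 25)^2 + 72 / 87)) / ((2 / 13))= 21877726 / 2193125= 9.98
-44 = -44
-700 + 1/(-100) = -70001/100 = -700.01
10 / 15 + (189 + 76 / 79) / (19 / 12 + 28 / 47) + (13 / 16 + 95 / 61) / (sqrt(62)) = 2313* sqrt(62) / 60512 + 25586026 / 291273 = 88.14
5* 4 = 20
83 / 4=20.75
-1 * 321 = -321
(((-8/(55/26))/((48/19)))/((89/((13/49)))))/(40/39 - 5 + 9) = -41743/47011580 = -0.00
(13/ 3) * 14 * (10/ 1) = 1820/ 3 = 606.67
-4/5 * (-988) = 3952/5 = 790.40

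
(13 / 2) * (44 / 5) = 286 / 5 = 57.20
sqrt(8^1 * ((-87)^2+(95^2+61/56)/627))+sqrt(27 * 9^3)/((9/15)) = 135 * sqrt(3)+sqrt(1073141489)/133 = 480.13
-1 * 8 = -8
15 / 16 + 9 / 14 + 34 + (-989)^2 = 109553537 / 112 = 978156.58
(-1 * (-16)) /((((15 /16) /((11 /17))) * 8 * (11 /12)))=128 /85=1.51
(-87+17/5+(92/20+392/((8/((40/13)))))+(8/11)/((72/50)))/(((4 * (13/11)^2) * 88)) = 93017/632736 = 0.15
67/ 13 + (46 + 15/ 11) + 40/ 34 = 130530/ 2431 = 53.69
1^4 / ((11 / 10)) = 10 / 11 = 0.91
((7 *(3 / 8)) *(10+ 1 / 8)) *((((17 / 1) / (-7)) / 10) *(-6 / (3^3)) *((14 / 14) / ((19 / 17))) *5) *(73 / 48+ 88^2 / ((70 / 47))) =22726983987 / 680960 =33374.92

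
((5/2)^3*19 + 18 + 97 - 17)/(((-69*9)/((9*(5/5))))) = -1053/184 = -5.72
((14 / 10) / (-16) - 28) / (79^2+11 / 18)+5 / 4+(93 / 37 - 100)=-16002616321 / 166276520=-96.24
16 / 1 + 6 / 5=86 / 5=17.20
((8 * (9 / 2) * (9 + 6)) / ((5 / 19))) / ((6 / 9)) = 3078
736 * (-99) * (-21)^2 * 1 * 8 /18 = -14281344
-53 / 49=-1.08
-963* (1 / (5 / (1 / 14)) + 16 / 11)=-1089153 / 770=-1414.48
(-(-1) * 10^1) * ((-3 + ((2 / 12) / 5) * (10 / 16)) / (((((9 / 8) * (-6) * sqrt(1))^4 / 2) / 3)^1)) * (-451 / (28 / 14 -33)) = -20637760 / 16474671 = -1.25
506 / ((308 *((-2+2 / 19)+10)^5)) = 56950277 / 1212639302336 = 0.00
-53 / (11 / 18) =-954 / 11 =-86.73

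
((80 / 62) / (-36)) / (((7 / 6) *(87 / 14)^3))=-7840 / 61240779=-0.00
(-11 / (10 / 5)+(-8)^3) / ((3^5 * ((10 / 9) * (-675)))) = 23 / 8100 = 0.00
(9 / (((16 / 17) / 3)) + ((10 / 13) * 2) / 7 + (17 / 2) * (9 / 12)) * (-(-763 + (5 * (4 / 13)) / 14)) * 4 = 107666.01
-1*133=-133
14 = 14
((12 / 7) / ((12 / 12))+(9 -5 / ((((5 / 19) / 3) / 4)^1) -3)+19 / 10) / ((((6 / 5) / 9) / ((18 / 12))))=-137583 / 56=-2456.84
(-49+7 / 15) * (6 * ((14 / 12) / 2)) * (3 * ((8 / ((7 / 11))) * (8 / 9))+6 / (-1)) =-210392 / 45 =-4675.38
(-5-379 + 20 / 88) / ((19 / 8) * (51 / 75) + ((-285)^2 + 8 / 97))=-81897100 / 17333777241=-0.00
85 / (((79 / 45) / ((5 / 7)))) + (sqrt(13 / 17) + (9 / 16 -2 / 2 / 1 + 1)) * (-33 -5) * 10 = -380 * sqrt(221) / 17 -396315 / 2212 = -511.47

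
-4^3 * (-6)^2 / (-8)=288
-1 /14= -0.07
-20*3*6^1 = -360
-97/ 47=-2.06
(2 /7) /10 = 1 /35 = 0.03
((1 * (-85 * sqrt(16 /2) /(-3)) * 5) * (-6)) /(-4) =425 * sqrt(2) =601.04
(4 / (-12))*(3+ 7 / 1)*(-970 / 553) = 9700 / 1659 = 5.85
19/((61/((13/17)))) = 247/1037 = 0.24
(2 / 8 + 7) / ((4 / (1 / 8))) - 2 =-227 / 128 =-1.77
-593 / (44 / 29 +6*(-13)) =7.75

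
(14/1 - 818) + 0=-804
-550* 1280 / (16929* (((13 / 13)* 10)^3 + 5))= -12800 / 309339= -0.04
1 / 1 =1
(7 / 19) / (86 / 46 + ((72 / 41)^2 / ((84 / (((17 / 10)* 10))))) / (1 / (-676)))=-0.00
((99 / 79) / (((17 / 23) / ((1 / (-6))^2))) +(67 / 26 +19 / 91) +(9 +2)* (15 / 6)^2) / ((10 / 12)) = 807540 / 9401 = 85.90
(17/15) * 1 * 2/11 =34/165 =0.21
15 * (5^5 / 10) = 9375 / 2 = 4687.50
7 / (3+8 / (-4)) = 7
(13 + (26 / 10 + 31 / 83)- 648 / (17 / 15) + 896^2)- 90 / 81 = 802259.10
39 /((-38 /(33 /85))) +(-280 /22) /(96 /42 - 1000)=-5981693 /15508845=-0.39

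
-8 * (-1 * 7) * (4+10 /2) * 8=4032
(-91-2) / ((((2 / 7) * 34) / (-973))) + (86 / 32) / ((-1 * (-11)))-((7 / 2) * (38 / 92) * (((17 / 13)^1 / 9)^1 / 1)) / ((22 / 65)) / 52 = 13636670531 / 1463904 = 9315.28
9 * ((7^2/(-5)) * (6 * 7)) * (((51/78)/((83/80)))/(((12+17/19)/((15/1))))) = -2930256/1079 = -2715.71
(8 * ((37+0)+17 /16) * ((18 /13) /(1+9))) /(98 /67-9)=-367227 /65650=-5.59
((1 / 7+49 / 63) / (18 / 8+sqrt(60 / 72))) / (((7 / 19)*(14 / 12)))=2736 / 2401-608*sqrt(30) / 7203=0.68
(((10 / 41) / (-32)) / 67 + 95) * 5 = 20877175 / 43952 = 475.00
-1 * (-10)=10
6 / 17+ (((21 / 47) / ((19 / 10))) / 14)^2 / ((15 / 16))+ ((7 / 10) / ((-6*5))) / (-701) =1007174068631 / 2850959919900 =0.35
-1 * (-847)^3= 607645423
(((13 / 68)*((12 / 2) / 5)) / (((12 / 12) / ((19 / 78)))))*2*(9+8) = 19 / 10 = 1.90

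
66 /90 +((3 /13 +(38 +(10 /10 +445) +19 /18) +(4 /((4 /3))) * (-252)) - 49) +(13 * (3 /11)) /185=-151886123 /476190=-318.96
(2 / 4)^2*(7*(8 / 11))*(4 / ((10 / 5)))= 28 / 11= 2.55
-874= -874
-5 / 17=-0.29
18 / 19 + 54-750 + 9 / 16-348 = -316917 / 304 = -1042.49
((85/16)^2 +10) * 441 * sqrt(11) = 4315185 * sqrt(11)/256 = 55905.66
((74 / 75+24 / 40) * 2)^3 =13481272 / 421875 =31.96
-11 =-11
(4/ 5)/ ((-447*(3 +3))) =-2/ 6705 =-0.00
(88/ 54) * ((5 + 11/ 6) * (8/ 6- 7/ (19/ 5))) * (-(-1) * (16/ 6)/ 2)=-104632/ 13851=-7.55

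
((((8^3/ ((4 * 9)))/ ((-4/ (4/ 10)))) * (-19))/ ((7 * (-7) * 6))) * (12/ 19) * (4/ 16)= -32/ 2205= -0.01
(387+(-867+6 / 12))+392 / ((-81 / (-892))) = 621649 / 162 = 3837.34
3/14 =0.21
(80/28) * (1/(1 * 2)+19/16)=4.82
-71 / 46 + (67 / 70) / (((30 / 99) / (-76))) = -1944839 / 8050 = -241.59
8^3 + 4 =516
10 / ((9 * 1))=10 / 9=1.11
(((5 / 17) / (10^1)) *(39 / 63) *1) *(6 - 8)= -13 / 357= -0.04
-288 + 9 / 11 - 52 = -3731 / 11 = -339.18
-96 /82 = -48 /41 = -1.17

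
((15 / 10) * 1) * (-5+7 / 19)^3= -1022208 / 6859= -149.03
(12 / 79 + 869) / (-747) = -68663 / 59013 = -1.16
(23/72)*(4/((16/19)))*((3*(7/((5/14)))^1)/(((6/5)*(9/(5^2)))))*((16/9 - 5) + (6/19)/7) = -15307075/23328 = -656.17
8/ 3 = 2.67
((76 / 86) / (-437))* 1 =-2 / 989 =-0.00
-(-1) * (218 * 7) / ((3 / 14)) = 7121.33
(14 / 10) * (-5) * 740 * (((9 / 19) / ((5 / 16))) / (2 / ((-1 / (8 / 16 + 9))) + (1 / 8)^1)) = 1193472 / 2869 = 415.99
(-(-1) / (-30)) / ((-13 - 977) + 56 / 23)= 23 / 681420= 0.00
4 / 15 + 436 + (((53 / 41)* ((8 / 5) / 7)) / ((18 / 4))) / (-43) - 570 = -133.73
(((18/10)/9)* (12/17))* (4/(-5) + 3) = 132/425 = 0.31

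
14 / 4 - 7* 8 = -105 / 2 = -52.50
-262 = -262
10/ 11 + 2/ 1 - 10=-78/ 11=-7.09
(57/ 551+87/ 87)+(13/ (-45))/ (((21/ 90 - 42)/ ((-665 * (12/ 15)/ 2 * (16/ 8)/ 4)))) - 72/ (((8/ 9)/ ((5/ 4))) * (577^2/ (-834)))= 4533068269/ 10369406634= 0.44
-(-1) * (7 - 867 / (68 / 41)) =-2063 / 4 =-515.75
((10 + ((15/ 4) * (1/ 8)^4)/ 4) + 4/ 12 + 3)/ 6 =2621485/ 1179648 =2.22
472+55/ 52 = 24599/ 52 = 473.06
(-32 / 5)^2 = 1024 / 25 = 40.96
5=5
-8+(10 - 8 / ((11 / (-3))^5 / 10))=2.12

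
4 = 4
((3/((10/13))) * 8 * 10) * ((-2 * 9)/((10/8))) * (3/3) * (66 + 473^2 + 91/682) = -1714320852192/1705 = -1005466775.48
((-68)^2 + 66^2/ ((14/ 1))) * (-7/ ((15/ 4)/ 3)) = -138184/ 5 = -27636.80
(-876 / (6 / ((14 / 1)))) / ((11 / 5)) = -10220 / 11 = -929.09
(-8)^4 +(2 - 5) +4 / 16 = 16373 / 4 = 4093.25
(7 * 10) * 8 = 560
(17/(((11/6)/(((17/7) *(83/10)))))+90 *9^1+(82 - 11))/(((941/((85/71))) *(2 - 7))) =-6989482/25722235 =-0.27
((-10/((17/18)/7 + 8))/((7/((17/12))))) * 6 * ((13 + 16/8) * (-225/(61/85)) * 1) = 17556750/2501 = 7019.89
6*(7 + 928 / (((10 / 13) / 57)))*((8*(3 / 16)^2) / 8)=9284193 / 640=14506.55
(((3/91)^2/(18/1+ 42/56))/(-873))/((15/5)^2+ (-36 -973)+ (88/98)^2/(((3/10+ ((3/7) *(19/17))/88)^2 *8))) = 85258683/1282699628900316250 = 0.00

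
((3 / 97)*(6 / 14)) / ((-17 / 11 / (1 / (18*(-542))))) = 11 / 12512612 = 0.00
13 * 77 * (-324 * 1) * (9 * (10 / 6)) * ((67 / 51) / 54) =-2012010 / 17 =-118353.53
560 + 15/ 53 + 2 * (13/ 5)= 565.48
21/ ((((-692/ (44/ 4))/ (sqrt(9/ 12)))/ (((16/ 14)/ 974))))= -33*sqrt(3)/ 168502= -0.00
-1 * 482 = -482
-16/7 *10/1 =-160/7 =-22.86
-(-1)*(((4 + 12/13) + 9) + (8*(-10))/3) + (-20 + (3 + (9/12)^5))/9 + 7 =-911273/119808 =-7.61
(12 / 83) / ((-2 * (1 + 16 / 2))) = -2 / 249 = -0.01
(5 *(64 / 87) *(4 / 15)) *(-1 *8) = -2048 / 261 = -7.85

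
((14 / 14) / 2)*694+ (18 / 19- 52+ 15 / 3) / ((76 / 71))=438943 / 1444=303.98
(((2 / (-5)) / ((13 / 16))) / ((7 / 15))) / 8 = -12 / 91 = -0.13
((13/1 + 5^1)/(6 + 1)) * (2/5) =36/35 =1.03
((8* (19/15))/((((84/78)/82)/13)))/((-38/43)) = -1191788/105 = -11350.36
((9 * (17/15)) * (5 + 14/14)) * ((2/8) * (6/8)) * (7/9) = 357/40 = 8.92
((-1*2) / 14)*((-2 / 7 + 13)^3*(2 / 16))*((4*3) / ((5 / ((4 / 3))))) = -1409938 / 12005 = -117.45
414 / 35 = 11.83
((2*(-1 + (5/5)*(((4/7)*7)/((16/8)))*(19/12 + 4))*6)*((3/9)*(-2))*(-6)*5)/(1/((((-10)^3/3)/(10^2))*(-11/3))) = 268400/9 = 29822.22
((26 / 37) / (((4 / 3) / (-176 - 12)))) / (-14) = 1833 / 259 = 7.08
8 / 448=1 / 56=0.02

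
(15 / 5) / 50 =3 / 50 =0.06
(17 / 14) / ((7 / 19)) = 323 / 98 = 3.30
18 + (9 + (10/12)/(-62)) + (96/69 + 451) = 4101557/8556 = 479.38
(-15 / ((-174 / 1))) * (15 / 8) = 75 / 464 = 0.16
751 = 751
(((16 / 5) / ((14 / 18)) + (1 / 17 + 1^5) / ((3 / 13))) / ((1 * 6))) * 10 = 1726 / 119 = 14.50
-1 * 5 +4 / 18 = -43 / 9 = -4.78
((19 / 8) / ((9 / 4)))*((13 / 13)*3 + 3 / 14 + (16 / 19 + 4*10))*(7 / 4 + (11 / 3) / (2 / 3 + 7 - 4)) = 128909 / 1008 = 127.89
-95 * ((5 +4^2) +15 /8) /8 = -17385 /64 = -271.64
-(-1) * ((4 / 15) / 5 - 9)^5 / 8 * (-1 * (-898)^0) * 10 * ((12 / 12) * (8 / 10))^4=29347.85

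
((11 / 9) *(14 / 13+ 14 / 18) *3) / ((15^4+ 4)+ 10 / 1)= 2387 / 17774289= 0.00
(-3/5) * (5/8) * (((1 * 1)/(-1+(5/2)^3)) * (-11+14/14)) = 10/39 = 0.26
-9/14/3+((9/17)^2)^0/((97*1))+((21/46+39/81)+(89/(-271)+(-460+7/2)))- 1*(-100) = -81381518381/228539178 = -356.09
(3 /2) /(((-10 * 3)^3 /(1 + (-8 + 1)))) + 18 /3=18001 /3000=6.00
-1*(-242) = 242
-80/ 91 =-0.88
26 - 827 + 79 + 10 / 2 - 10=-727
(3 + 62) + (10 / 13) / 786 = 332090 / 5109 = 65.00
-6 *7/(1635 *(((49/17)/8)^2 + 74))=-258944/747252225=-0.00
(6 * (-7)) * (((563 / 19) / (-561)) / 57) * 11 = 7882 / 18411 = 0.43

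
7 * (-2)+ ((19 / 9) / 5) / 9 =-5651 / 405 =-13.95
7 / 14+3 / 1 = 3.50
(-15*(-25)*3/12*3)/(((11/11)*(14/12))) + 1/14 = 1688/7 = 241.14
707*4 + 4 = 2832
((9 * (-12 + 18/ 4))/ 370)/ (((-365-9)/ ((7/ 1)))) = 189/ 55352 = 0.00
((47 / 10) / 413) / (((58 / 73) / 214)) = 367117 / 119770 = 3.07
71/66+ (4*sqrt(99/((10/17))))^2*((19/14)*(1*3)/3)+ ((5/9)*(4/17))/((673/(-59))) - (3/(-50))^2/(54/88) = 36229526706713/9910766250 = 3655.57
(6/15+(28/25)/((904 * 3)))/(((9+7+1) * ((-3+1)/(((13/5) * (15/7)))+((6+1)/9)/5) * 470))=-264693/1074415300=-0.00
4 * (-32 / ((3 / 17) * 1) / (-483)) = 2176 / 1449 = 1.50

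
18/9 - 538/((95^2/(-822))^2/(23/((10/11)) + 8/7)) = -330734357846/2850771875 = -116.02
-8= -8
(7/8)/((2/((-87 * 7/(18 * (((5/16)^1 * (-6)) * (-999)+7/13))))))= -18473/2338332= -0.01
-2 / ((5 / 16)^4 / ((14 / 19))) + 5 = -1775633 / 11875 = -149.53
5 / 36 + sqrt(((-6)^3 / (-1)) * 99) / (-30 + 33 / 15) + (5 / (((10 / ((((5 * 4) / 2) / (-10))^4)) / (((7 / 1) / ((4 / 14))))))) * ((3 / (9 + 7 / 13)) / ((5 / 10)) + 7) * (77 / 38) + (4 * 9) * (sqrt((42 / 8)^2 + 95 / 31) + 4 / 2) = -90 * sqrt(66) / 139 + 9 * sqrt(470921) / 31 + 22180193 / 84816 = 455.48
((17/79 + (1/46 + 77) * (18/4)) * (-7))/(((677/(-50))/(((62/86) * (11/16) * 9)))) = 1353771116775/1692629984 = 799.80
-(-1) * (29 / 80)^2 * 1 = 841 / 6400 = 0.13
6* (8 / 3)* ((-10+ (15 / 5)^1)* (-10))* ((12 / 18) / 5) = 448 / 3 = 149.33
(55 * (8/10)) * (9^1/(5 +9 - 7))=56.57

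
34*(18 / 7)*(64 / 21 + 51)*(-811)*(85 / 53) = -15961209900 / 2597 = -6146018.44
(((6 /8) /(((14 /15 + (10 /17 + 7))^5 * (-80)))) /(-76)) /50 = 0.00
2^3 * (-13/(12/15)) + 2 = -128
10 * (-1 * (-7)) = 70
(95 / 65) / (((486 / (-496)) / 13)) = -4712 / 243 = -19.39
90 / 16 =45 / 8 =5.62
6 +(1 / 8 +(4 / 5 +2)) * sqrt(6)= 6 +117 * sqrt(6) / 40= 13.16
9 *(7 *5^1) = 315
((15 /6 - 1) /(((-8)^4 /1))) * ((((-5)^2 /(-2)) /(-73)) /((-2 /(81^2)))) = -0.21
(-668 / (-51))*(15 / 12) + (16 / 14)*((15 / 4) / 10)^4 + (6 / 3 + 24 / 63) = 18.78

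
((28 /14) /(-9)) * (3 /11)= -2 /33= -0.06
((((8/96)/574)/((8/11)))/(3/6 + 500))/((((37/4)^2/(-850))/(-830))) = 352750/107262519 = 0.00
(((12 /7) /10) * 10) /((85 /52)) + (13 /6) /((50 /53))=119431 /35700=3.35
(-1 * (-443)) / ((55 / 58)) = 467.16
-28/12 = -7/3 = -2.33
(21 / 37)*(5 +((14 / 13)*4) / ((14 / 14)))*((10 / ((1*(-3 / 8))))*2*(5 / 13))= -108.36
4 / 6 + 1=5 / 3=1.67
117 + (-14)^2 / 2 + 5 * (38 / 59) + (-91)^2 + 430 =526824 / 59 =8929.22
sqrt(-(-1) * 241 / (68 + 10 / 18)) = 3 * sqrt(148697) / 617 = 1.87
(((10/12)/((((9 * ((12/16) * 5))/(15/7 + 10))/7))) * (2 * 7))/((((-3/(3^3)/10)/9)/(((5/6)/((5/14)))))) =-166600/3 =-55533.33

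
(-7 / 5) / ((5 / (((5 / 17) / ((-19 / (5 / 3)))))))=7 / 969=0.01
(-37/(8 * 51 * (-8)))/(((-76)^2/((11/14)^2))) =4477/3695161344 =0.00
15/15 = 1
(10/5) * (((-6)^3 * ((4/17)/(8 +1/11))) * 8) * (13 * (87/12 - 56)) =96370560/1513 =63695.02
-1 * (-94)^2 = -8836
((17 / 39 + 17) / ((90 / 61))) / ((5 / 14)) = 58072 / 1755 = 33.09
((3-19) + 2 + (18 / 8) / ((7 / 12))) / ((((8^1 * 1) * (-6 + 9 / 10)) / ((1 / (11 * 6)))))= 355 / 94248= 0.00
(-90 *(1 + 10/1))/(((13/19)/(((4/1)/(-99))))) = 760/13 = 58.46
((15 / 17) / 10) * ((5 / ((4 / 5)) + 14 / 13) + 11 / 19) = 23433 / 33592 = 0.70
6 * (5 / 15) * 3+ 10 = 16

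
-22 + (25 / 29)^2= -17877 / 841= -21.26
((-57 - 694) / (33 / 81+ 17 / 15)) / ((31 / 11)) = -1115235 / 6448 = -172.96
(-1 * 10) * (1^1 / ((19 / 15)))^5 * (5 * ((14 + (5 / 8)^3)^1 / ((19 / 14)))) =-969171328125 / 6021872768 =-160.94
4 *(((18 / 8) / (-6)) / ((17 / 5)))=-15 / 34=-0.44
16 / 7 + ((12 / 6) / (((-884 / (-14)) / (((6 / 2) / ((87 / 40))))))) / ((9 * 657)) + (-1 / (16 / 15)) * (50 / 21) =113704931 / 2122199352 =0.05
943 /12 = 78.58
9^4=6561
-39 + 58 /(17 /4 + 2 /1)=-743 /25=-29.72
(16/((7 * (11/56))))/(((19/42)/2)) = 10752/209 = 51.44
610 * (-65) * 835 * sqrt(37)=-33107750 * sqrt(37)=-201386581.16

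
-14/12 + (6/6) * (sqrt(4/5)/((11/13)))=-7/6 + 26 * sqrt(5)/55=-0.11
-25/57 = -0.44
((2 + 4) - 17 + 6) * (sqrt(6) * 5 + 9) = -106.24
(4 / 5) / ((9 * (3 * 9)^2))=4 / 32805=0.00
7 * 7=49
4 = 4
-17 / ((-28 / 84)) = 51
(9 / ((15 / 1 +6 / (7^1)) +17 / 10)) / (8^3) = 315 / 314624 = 0.00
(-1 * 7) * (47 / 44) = -7.48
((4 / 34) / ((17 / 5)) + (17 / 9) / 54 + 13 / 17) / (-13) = -117179 / 1825902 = -0.06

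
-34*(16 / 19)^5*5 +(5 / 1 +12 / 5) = -799673937 / 12380495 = -64.59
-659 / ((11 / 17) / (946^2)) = -911431268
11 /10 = 1.10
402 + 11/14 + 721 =15733/14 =1123.79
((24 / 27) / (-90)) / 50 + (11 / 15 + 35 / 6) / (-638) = -135527 / 12919500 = -0.01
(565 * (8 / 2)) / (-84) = -565 / 21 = -26.90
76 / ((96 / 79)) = 1501 / 24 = 62.54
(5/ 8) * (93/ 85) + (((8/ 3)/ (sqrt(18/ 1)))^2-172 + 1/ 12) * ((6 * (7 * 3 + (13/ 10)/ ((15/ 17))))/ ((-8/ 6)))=3184847461/ 183600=17346.66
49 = 49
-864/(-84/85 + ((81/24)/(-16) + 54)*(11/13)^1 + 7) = -122204160/7287779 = -16.77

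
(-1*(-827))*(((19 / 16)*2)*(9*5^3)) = 17677125 / 8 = 2209640.62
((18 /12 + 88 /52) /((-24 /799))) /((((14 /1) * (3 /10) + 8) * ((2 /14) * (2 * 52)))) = -2321095 /3958656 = -0.59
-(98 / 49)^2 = -4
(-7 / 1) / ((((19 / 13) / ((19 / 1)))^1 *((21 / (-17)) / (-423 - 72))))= -36465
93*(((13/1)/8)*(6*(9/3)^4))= 73446.75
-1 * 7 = -7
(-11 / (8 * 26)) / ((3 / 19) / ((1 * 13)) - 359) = 209 / 1418720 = 0.00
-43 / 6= -7.17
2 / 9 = 0.22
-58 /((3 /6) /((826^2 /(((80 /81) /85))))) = -6811331877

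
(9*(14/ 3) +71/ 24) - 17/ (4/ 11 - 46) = 273073/ 6024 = 45.33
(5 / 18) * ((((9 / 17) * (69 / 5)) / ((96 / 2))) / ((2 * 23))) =1 / 1088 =0.00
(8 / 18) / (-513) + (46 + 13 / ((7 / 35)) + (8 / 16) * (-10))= 106.00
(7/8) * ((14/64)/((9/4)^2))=49/1296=0.04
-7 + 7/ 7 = -6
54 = 54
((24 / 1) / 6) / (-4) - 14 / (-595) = -83 / 85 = -0.98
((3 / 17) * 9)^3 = 19683 / 4913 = 4.01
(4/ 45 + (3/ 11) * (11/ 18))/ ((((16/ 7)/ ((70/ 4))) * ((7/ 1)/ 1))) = 161/ 576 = 0.28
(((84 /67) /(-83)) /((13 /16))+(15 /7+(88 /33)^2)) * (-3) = -42062147 /1518153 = -27.71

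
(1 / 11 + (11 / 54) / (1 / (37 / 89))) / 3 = 0.06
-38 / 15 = -2.53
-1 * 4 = -4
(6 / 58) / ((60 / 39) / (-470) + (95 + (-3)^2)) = 1833 / 1842718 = 0.00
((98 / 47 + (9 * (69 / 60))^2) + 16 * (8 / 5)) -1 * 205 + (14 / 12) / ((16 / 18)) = -647471 / 9400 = -68.88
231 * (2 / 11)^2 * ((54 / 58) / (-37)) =-2268 / 11803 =-0.19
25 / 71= 0.35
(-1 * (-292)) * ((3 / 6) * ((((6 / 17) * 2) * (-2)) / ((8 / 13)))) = -334.94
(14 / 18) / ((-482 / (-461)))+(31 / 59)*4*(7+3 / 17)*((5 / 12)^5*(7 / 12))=77084932841 / 90222626304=0.85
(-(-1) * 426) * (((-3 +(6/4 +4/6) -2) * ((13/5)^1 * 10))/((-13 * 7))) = 344.86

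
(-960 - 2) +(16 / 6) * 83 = -2222 / 3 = -740.67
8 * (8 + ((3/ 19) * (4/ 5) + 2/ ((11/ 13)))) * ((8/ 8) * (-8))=-701568/ 1045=-671.36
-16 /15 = -1.07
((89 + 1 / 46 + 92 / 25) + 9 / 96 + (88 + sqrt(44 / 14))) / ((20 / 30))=3 *sqrt(154) / 14 + 9979911 / 36800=273.85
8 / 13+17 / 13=25 / 13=1.92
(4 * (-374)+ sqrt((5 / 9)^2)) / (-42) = 13459 / 378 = 35.61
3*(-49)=-147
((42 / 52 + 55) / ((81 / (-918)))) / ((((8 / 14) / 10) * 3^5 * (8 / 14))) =-6043415 / 75816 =-79.71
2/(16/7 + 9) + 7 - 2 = 409/79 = 5.18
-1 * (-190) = 190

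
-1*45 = -45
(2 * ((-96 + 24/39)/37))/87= -2480/41847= -0.06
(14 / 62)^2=49 / 961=0.05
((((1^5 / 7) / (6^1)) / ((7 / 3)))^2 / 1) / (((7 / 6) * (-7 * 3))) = -1 / 235298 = -0.00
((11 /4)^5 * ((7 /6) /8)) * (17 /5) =19165069 /245760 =77.98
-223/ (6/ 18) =-669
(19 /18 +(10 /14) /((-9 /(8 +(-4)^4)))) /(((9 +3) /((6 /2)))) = -2507 /504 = -4.97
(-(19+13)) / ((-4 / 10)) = 80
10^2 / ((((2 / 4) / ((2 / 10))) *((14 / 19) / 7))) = 380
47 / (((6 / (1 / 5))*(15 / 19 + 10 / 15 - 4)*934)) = -893 / 1354300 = -0.00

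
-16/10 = -8/5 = -1.60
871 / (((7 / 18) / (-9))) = -141102 / 7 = -20157.43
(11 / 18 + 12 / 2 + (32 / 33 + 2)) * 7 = 13279 / 198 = 67.07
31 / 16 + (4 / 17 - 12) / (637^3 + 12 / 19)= 2588108648613 / 1335798043568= 1.94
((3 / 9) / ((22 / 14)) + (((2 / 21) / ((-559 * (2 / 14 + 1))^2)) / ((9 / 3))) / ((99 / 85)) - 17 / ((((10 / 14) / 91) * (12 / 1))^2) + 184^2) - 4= 7113329466411301 / 222736456800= 31936.08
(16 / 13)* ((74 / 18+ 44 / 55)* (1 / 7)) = 272 / 315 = 0.86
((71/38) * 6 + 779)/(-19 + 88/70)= -525490/11799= -44.54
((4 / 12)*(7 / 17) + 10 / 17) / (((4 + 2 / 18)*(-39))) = -1 / 221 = -0.00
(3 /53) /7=3 /371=0.01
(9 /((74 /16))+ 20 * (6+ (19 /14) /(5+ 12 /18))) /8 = 279009 /17612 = 15.84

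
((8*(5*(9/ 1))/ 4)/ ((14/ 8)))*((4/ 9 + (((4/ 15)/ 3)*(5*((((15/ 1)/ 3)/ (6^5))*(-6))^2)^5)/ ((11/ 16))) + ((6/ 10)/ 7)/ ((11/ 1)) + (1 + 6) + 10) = 12630611402389973227349443215164123/ 14072421008665571606572535119872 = 897.54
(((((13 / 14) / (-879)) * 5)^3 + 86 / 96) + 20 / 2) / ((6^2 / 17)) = 690383009777119 / 134178591500352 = 5.15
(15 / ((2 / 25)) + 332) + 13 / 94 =24423 / 47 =519.64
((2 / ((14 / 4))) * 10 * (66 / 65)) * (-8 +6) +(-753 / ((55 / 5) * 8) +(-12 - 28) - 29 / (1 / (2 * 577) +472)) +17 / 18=-258563816519 / 4361869512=-59.28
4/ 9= 0.44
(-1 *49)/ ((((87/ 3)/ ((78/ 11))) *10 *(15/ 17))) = -10829/ 7975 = -1.36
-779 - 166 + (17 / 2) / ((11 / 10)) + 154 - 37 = -9023 / 11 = -820.27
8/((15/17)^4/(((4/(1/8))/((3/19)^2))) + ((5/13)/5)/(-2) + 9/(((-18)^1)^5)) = -41146818427728/195416888749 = -210.56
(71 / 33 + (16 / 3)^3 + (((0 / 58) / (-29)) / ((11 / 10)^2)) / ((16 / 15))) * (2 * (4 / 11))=365560 / 3267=111.89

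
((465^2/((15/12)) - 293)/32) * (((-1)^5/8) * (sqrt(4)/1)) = -172687/128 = -1349.12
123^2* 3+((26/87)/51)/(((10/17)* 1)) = 59230048/1305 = 45387.01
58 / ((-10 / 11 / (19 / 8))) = -6061 / 40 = -151.52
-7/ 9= -0.78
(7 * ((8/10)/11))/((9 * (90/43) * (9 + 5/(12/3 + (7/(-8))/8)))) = 49966/19015425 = 0.00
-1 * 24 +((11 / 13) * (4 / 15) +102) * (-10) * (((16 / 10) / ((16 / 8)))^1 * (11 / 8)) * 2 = -443228 / 195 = -2272.96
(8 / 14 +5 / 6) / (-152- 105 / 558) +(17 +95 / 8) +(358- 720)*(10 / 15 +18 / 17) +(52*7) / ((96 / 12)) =-44485791179 / 80844792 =-550.26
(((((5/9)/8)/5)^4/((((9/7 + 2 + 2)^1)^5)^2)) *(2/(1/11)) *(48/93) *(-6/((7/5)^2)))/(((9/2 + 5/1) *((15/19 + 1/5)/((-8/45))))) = 0.00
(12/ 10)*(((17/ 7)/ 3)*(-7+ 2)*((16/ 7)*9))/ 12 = -408/ 49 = -8.33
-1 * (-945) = 945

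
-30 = -30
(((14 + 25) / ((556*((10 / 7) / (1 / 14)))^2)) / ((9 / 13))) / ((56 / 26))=2197 / 10386969600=0.00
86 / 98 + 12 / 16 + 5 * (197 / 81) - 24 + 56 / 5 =78431 / 79380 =0.99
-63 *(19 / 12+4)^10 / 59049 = -12759864631862330143 / 406239826673664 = -31409.68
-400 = -400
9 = 9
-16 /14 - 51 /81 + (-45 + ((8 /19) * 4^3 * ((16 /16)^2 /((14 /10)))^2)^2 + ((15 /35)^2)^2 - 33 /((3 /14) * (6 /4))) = 39.62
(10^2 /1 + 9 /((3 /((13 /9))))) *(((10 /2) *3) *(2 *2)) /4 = 1565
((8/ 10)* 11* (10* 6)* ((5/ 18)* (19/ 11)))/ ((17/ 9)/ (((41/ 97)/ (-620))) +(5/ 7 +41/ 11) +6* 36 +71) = -7197960/ 70442531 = -0.10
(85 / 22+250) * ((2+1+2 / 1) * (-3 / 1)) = -83775 / 22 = -3807.95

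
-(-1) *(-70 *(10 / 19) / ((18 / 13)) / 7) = -650 / 171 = -3.80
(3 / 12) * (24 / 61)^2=144 / 3721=0.04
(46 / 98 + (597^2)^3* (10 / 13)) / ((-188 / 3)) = -555732812559647.25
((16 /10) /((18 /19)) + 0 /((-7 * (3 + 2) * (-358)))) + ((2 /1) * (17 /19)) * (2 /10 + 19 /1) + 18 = 54.05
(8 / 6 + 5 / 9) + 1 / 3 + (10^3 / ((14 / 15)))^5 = 213574218750000336140 / 151263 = 1411939593621707.46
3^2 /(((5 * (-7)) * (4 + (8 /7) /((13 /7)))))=-39 /700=-0.06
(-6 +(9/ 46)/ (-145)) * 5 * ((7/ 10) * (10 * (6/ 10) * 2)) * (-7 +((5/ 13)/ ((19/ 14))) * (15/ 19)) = 26732206809/ 15651155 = 1708.00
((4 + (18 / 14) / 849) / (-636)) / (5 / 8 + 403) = -15854 / 1017067191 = -0.00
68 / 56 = 17 / 14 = 1.21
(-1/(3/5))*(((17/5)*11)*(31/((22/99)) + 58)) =-73865/6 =-12310.83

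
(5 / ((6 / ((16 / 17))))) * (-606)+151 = -5513 / 17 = -324.29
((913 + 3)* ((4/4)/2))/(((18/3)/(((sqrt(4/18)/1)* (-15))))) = -1145* sqrt(2)/3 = -539.76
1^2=1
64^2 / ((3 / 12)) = 16384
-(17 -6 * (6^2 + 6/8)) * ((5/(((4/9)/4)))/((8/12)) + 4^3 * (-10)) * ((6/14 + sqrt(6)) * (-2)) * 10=6990225/7 + 2330075 * sqrt(6)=6706098.38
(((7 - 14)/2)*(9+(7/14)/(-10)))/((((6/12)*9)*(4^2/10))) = -1253/288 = -4.35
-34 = -34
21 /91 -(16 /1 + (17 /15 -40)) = 23.10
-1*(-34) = 34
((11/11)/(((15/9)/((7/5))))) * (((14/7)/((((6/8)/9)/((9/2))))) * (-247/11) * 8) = -4481568/275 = -16296.61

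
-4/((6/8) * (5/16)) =-256/15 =-17.07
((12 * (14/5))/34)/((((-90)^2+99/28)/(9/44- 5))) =-0.00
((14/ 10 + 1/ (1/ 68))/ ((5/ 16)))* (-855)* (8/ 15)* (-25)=2531712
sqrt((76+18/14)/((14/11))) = sqrt(11902)/14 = 7.79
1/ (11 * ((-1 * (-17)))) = 1/ 187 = 0.01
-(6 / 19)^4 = -1296 / 130321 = -0.01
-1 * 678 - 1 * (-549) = -129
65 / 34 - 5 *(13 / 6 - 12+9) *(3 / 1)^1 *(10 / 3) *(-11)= -456.42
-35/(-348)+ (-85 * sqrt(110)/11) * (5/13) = 35/348 -425 * sqrt(110)/143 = -31.07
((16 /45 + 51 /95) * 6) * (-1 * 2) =-3052 /285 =-10.71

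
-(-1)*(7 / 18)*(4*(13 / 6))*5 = 455 / 27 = 16.85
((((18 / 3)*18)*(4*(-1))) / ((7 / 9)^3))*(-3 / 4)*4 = 944784 / 343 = 2754.47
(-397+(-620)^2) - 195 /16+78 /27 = 383993.70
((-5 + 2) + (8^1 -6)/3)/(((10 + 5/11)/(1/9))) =-77/3105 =-0.02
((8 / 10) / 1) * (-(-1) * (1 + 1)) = 1.60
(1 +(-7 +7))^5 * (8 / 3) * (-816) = -2176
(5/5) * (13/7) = 13/7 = 1.86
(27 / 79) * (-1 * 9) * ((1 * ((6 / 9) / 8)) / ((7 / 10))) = -405 / 1106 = -0.37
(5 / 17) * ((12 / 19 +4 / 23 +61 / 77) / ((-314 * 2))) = -268805 / 359236724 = -0.00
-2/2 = -1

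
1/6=0.17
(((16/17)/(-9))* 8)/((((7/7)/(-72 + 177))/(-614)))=2750720/51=53935.69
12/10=6/5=1.20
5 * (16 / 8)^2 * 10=200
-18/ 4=-9/ 2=-4.50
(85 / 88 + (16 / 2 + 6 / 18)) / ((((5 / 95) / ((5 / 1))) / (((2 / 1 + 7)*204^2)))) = 3639709350 / 11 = 330882668.18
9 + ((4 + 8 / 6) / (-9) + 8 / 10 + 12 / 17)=22751 / 2295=9.91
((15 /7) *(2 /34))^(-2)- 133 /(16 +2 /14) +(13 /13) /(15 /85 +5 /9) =159650441 /2847600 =56.06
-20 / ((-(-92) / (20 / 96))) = -25 / 552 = -0.05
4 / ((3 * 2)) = 2 / 3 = 0.67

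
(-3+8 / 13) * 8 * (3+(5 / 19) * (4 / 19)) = -273544 / 4693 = -58.29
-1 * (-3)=3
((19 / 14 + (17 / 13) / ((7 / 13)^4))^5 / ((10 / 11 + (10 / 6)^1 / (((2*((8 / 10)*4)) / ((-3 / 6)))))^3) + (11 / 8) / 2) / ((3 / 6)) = 133144453094420284405844848860979 / 22732043640713767819834312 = 5857126.41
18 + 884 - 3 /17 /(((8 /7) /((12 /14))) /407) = 57673 /68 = 848.13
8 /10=4 /5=0.80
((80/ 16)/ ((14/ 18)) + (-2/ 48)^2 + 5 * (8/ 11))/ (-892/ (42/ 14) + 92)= -446477/ 9106944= -0.05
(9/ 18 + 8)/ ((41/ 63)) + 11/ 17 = 19109/ 1394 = 13.71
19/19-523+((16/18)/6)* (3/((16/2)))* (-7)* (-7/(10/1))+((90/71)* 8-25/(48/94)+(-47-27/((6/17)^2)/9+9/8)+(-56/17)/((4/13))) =-34827293/54315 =-641.21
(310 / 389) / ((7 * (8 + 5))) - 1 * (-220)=7788090 / 35399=220.01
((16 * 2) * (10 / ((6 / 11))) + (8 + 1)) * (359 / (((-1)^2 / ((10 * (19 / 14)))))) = 2902173.10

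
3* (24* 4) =288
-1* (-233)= 233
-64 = -64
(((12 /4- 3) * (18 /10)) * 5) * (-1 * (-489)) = 0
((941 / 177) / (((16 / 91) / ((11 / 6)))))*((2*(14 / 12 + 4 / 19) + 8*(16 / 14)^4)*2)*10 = 1510290033395 / 83052648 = 18184.73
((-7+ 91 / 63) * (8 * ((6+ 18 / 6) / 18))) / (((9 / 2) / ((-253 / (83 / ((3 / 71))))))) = 101200 / 159111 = 0.64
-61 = -61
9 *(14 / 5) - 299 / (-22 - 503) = 13529 / 525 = 25.77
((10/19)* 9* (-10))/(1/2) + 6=-1686/19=-88.74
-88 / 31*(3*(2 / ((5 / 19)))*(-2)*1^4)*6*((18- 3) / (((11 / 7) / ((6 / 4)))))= 344736 / 31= 11120.52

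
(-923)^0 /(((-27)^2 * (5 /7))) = 7 /3645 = 0.00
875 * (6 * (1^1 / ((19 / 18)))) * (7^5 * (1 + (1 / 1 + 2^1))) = 6353046000 / 19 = 334370842.11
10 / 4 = 5 / 2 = 2.50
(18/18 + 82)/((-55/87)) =-7221/55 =-131.29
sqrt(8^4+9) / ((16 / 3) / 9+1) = 27 * sqrt(4105) / 43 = 40.23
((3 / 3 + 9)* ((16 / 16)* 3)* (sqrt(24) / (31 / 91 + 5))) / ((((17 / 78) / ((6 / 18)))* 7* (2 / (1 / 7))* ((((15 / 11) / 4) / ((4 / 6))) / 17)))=29744* sqrt(6) / 5103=14.28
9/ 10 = 0.90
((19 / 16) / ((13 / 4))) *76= 361 / 13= 27.77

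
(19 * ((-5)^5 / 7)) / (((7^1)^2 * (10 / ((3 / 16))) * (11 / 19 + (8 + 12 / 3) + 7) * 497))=-225625 / 676428928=-0.00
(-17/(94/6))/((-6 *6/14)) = 119/282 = 0.42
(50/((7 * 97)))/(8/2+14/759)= 759/41419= 0.02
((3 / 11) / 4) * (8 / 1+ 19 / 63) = 523 / 924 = 0.57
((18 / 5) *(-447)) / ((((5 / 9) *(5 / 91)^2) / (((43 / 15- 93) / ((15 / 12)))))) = 1080987695424 / 15625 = 69183212.51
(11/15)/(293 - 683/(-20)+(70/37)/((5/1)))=1628/727113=0.00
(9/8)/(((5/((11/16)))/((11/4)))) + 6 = 16449/2560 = 6.43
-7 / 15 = -0.47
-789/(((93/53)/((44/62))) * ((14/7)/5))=-766645/961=-797.76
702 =702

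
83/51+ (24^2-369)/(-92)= -127/204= -0.62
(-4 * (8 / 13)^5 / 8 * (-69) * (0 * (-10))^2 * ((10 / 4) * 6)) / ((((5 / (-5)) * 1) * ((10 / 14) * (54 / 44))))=0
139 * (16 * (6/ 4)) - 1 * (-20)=3356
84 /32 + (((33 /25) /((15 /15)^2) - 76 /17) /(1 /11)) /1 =-32.03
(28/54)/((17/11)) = 0.34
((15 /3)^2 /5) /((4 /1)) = 5 /4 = 1.25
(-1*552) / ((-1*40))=69 / 5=13.80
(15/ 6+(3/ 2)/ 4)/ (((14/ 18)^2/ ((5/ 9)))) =1035/ 392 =2.64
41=41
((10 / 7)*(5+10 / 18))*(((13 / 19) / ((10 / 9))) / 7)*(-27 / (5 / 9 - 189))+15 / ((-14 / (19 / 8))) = -964995 / 394744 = -2.44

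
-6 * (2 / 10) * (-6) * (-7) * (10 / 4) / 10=-63 / 5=-12.60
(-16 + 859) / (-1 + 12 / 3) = 281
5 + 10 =15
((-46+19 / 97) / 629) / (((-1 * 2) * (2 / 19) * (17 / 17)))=84417 / 244052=0.35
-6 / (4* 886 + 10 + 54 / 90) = -30 / 17773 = -0.00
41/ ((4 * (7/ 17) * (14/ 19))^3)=22.94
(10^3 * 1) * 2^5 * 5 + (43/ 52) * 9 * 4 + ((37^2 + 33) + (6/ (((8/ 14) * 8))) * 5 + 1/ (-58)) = 973795913/ 6032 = 161438.31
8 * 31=248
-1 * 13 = -13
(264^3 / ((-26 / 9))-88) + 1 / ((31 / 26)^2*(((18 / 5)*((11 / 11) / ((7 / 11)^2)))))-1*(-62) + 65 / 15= -86651689294397 / 13604877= -6369163.74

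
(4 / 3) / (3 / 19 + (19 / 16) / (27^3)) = 7978176 / 945145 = 8.44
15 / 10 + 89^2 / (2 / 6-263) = -22581 / 788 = -28.66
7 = 7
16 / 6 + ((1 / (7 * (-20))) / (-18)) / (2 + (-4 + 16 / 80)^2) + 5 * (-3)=-2554771 / 207144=-12.33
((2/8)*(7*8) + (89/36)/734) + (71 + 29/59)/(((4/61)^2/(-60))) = -1555213356545/1559016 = -997560.87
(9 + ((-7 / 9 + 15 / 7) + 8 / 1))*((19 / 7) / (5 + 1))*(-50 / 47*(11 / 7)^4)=-8046327575 / 149296581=-53.89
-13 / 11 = -1.18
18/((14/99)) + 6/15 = 4469/35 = 127.69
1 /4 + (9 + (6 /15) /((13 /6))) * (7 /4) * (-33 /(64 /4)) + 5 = -27.90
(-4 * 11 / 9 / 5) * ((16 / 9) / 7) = -704 / 2835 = -0.25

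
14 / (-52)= -7 / 26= -0.27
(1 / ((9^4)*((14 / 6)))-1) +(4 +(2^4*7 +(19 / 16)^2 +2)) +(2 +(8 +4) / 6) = 479738389 / 3919104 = 122.41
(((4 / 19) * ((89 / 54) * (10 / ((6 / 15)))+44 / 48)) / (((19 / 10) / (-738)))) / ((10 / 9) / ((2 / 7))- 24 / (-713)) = -7978855020 / 9086731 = -878.08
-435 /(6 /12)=-870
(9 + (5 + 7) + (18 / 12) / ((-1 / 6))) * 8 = 96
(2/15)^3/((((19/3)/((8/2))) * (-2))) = -16/21375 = -0.00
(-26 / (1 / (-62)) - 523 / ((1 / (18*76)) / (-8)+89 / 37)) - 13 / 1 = 1345615077 / 973979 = 1381.56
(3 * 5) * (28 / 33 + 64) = 10700 / 11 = 972.73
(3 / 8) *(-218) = -327 / 4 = -81.75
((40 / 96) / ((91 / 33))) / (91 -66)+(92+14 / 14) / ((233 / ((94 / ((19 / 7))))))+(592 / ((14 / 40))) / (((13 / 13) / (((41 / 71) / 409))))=3794328131103 / 233971288460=16.22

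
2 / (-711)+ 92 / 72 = 1813 / 1422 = 1.27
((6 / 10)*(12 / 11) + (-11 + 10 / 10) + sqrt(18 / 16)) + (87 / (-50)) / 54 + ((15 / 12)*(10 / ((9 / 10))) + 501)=3*sqrt(2) / 4 + 1668187 / 3300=506.57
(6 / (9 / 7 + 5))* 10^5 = 1050000 / 11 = 95454.55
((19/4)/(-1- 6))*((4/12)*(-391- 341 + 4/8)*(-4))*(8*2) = -31768/3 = -10589.33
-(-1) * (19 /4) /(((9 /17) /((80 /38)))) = 170 /9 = 18.89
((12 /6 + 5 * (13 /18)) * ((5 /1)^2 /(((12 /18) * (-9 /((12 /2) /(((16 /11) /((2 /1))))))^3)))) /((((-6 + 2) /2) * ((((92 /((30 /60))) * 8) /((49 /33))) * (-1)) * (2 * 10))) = -0.00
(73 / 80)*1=73 / 80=0.91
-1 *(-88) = 88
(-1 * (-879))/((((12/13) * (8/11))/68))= 712283/8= 89035.38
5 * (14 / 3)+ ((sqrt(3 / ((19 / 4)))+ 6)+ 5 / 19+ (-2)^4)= 2 * sqrt(57) / 19+ 2599 / 57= 46.39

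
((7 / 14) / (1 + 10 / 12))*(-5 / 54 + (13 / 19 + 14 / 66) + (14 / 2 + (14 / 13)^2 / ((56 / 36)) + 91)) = 189873767 / 6993558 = 27.15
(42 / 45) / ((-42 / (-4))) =4 / 45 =0.09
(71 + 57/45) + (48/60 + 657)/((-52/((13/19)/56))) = 4603637/63840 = 72.11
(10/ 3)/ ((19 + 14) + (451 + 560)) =5/ 1566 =0.00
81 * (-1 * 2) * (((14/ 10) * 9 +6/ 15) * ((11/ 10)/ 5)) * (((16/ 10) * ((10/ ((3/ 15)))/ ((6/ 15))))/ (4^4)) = -11583/ 32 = -361.97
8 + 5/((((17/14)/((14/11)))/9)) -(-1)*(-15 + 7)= 8820/187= 47.17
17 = 17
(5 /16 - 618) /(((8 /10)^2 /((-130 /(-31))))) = -16059875 /3968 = -4047.35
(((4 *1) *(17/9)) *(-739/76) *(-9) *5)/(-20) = -12563/76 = -165.30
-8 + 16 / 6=-5.33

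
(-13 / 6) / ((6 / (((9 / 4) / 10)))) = -13 / 160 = -0.08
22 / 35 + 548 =19202 / 35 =548.63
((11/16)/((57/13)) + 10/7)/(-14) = -10121/89376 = -0.11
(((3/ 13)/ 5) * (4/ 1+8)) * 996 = 35856/ 65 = 551.63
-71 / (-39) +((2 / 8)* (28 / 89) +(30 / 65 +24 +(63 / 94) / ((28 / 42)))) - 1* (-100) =83112443 / 652548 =127.37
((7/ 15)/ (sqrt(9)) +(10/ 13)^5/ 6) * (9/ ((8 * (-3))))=-3349051/ 44555160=-0.08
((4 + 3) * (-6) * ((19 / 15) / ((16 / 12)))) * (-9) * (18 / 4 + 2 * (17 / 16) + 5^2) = 908523 / 80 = 11356.54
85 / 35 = 17 / 7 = 2.43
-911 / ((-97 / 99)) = 90189 / 97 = 929.78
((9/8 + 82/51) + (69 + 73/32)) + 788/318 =76.49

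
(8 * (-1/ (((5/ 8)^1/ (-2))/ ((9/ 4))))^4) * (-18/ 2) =-120932352/ 625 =-193491.76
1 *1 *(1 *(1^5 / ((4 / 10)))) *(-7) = -35 / 2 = -17.50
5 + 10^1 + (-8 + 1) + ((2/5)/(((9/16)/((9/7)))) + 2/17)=5374/595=9.03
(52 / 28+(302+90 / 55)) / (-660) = -7841 / 16940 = -0.46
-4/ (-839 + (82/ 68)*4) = 68/ 14181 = 0.00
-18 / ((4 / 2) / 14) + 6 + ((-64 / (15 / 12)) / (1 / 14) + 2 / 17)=-836.68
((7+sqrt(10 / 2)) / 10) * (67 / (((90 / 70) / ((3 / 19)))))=469 * sqrt(5) / 570+3283 / 570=7.60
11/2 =5.50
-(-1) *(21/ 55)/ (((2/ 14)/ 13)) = 1911/ 55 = 34.75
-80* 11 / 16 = -55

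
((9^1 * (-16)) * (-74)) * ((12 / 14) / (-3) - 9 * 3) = -2035296 / 7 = -290756.57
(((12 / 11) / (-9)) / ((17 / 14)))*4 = -224 / 561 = -0.40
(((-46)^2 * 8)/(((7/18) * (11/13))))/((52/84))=914112/11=83101.09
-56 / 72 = -7 / 9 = -0.78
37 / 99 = 0.37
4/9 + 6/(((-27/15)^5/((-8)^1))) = 58748/19683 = 2.98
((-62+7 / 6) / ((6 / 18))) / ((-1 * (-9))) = -365 / 18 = -20.28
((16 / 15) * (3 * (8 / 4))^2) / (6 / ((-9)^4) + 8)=209952 / 43745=4.80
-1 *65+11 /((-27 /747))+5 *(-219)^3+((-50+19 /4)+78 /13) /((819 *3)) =-516143605225 /9828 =-52517664.35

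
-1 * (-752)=752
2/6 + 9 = 9.33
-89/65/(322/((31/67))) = -0.00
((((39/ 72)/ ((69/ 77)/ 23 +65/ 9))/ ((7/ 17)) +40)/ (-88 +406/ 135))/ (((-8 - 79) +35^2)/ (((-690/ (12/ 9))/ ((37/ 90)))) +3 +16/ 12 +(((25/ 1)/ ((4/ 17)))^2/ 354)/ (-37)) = -35297412636375/ 191687566175372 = -0.18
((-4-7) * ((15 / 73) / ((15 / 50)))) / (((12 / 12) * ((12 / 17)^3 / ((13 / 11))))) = -1596725 / 63072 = -25.32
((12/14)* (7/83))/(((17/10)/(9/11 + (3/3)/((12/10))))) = 1090/15521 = 0.07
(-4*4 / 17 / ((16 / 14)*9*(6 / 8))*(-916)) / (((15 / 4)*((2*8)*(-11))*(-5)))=12824 / 378675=0.03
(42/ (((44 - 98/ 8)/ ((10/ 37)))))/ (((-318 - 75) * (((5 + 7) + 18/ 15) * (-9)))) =1400/ 182823993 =0.00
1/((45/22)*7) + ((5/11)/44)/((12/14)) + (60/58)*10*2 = 183676159/8842680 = 20.77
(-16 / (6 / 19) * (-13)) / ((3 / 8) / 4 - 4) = -63232 / 375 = -168.62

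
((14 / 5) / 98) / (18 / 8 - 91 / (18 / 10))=-36 / 60865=-0.00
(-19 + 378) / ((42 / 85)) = 726.55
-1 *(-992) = 992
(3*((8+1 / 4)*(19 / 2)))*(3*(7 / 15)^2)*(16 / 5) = 61446 / 125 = 491.57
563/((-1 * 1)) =-563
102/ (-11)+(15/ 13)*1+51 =6132/ 143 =42.88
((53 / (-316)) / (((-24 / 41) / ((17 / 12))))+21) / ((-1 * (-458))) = 1948109 / 41681664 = 0.05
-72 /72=-1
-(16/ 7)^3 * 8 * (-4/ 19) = 131072/ 6517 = 20.11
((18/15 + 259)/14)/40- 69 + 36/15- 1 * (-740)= 1886821/2800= 673.86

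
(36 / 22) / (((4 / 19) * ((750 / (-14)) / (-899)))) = 358701 / 2750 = 130.44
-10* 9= -90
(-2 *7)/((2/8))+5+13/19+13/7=-6445/133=-48.46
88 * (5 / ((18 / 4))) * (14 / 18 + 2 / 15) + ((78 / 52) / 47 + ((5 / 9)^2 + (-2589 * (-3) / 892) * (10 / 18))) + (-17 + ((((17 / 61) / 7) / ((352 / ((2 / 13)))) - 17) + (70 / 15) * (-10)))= 11278188983981 / 829414521936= 13.60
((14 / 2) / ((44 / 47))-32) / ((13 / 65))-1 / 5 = -27019 / 220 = -122.81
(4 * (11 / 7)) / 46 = 22 / 161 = 0.14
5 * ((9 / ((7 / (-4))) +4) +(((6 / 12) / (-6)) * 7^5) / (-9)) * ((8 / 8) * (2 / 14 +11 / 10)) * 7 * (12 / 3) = 3386765 / 126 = 26879.09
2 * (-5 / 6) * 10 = -50 / 3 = -16.67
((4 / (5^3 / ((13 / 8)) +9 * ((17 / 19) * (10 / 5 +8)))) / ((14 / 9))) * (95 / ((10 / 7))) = 42237 / 38890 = 1.09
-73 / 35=-2.09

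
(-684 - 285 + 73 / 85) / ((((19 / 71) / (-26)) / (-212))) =-32205138784 / 1615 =-19941262.40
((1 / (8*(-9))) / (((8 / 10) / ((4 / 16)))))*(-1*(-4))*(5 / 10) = -5 / 576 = -0.01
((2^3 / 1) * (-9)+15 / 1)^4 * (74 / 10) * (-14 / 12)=-911334753 / 10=-91133475.30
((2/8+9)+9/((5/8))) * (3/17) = 1419/340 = 4.17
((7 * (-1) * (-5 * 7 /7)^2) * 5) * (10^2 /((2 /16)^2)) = -5600000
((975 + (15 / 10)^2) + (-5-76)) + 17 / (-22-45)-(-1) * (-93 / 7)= 1655965 / 1876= 882.71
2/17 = 0.12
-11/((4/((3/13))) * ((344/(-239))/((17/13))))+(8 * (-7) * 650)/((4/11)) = -23277520321/232544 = -100099.42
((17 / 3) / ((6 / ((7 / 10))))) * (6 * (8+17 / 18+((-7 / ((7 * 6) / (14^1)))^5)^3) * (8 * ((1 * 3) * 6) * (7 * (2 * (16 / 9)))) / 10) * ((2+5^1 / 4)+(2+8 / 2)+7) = -1645118520473904112 / 215233605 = -7643409217.97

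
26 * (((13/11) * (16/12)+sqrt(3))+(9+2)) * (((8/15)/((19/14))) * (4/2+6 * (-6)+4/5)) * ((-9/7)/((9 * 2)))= 34528 * sqrt(3)/1425+2865824/9405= 346.68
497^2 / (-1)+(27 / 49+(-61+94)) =-246975.45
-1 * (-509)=509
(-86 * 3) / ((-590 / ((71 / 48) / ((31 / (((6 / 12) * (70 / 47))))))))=21371 / 1375408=0.02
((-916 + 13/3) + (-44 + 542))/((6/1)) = -1241/18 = -68.94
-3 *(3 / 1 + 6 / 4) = -27 / 2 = -13.50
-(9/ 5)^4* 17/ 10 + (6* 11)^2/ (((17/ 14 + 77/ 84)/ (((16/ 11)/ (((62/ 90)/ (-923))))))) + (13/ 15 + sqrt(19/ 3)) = -414487838585189/ 104043750 + sqrt(57)/ 3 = -3983781.60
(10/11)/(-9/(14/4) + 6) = 35/132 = 0.27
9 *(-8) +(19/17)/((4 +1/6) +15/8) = -177024/2465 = -71.82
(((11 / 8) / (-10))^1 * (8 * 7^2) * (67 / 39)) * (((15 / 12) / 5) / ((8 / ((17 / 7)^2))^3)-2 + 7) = -905672273473 / 1917726720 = -472.26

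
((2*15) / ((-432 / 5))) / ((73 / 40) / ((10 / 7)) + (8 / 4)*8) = -1250 / 62199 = -0.02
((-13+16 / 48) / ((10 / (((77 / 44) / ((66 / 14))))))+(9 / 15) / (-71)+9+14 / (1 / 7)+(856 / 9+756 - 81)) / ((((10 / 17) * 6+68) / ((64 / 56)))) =14.01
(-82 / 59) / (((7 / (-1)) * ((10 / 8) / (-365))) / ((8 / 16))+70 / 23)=-275356 / 612479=-0.45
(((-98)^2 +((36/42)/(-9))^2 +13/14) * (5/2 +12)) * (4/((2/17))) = 4176476615/882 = 4735234.26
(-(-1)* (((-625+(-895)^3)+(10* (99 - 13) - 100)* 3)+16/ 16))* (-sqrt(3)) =716915719* sqrt(3) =1241734450.05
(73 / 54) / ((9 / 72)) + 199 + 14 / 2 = 5854 / 27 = 216.81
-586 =-586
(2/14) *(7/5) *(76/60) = 19/75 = 0.25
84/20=21/5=4.20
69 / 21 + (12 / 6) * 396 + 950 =12217 / 7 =1745.29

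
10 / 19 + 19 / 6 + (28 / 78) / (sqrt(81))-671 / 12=-1392055 / 26676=-52.18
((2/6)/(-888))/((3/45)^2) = -0.08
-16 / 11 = -1.45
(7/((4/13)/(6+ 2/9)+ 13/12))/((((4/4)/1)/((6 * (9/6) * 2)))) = 137592/1237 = 111.23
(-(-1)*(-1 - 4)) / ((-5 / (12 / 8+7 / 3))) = 23 / 6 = 3.83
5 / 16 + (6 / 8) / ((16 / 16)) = 17 / 16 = 1.06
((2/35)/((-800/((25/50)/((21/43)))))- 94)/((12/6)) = -55272043/1176000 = -47.00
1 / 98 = 0.01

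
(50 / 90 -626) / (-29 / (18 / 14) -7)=5629 / 266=21.16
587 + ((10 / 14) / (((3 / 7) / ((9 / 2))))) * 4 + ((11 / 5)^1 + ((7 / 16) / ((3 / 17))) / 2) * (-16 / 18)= 331529 / 540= 613.94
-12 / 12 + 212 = 211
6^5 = 7776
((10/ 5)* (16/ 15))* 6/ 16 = 4/ 5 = 0.80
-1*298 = -298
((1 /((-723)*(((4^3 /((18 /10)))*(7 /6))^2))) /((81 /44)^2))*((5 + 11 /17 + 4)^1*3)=-4961 /722710800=-0.00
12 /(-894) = -2 /149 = -0.01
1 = 1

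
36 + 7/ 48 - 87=-50.85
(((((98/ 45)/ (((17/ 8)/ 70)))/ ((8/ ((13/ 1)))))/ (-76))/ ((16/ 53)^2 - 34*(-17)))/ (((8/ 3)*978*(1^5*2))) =-12525331/ 24622415954496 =-0.00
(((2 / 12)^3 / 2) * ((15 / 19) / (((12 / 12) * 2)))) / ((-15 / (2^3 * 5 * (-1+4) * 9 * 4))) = -5 / 19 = -0.26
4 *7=28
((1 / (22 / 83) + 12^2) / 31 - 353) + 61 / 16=-1879159 / 5456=-344.42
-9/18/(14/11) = -11/28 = -0.39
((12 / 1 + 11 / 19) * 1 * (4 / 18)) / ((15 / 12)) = 2.24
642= 642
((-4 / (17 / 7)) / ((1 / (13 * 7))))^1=-2548 / 17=-149.88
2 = 2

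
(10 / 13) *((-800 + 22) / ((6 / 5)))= -19450 / 39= -498.72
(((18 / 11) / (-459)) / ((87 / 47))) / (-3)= 94 / 146421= 0.00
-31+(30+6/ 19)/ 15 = -28.98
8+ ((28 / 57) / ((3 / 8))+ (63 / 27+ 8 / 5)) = 11323 / 855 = 13.24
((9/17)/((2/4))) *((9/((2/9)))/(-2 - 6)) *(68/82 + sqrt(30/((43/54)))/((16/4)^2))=-729/164 - 6561 *sqrt(215)/46784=-6.50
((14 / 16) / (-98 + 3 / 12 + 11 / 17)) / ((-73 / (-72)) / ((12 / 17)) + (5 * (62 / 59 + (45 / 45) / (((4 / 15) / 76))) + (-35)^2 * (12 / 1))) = -1011024 / 1809946258859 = -0.00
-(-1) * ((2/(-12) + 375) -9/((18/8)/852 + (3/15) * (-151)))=386057449/1029126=375.13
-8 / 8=-1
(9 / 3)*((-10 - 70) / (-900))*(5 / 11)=4 / 33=0.12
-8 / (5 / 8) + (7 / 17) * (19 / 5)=-191 / 17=-11.24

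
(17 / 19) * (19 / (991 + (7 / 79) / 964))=1294652 / 75470603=0.02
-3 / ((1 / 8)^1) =-24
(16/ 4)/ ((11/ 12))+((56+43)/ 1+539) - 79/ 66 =3847/ 6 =641.17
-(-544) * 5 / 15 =544 / 3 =181.33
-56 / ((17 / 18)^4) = -5878656 / 83521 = -70.39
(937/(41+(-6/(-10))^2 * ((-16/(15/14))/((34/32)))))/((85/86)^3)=595984472/22071797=27.00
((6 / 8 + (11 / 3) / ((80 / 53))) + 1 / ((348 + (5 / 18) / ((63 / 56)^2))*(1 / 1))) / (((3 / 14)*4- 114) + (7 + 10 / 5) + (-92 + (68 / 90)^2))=-45800378505 / 2814947566064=-0.02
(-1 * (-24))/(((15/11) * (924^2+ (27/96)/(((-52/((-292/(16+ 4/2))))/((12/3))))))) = 18304/887927405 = 0.00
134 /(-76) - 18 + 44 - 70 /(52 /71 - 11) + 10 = 1137289 /27702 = 41.05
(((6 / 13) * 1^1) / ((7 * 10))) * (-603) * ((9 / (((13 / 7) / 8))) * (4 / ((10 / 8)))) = -2083968 / 4225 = -493.25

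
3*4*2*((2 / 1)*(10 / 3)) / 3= 160 / 3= 53.33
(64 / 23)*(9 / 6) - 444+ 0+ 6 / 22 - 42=-121833 / 253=-481.55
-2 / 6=-1 / 3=-0.33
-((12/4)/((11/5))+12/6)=-37/11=-3.36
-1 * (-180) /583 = 180 /583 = 0.31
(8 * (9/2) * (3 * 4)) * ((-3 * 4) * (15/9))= -8640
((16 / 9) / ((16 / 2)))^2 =4 / 81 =0.05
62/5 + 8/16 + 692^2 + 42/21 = 4788789/10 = 478878.90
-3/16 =-0.19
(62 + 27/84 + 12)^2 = 5523.67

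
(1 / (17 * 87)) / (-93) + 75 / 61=10315964 / 8390367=1.23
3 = 3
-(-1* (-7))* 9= -63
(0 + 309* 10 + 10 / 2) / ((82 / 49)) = 151655 / 82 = 1849.45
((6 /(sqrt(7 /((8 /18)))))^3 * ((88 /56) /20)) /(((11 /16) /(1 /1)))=256 * sqrt(7) /1715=0.39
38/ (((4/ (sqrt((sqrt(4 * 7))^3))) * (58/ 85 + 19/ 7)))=11305 * sqrt(2) * 7^(3/ 4)/ 2021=34.04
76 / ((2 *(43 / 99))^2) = 100.71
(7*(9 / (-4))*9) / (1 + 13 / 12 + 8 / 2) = -1701 / 73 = -23.30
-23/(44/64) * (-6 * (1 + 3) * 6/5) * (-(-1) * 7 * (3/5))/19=1112832/5225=212.98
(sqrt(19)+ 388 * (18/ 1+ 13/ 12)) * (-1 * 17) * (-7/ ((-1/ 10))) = -26433470/ 3- 1190 * sqrt(19) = -8816343.76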